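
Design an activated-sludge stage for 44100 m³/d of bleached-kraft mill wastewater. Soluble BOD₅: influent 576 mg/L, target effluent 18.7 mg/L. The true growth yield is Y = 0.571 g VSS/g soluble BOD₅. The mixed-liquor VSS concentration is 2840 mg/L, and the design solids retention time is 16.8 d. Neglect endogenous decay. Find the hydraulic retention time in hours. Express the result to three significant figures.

Biomass mass balance (decay neglected): V·X = Y·Q·(S₀ − S)·θ_c, so V = 0.571 × 44100 × (576 − 18.7) × 16.8 / 2840 = 83015 m³.
τ = V/Q = 83015/44100 = 1.882 d, or 45.18 h.

τ ≈ 45.2 h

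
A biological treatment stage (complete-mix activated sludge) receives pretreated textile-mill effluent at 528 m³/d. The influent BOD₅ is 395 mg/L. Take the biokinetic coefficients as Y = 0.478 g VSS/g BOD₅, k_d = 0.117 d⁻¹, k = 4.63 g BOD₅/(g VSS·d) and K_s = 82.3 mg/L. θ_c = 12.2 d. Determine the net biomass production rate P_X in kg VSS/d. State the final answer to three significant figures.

P_X ≈ 40.2 kg VSS/d

Effluent substrate depends only on kinetics and SRT: S = K_s(1 + k_d θ_c) / [θ_c(Yk − k_d) − 1] = 82.3 × (1 + 0.117 × 12.2) / [12.2 × (0.478 × 4.63 − 0.117) − 1] = 199.8 / 24.57 = 8.130 mg/L.
Observed yield with endogenous decay: Y_obs = Y / (1 + k_d·θ_c) = 0.478 / (1 + 0.117 × 12.2) = 0.478 / 2.427 = 0.1969 g VSS/g BOD₅.
Mass of BOD₅ removed per day: Q(S₀ − S) = 528 × 386.9 g/m³ = 204.3 kg/d.
Biomass produced: P_X = Y_obs·Q·ΔS = 0.1969 × 204.3 ≈ 40.22 kg VSS/d.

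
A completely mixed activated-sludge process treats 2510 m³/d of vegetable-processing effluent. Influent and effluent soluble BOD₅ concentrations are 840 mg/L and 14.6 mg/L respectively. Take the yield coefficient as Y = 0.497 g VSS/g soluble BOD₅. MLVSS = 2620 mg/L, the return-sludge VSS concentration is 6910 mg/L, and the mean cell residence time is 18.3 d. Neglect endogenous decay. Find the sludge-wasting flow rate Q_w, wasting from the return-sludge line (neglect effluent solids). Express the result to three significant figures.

Q_w ≈ 149 m³/d

Biomass mass balance (decay neglected): V·X = Y·Q·(S₀ − S)·θ_c, so V = 0.497 × 2510 × (840 − 14.6) × 18.3 / 2620 = 7192 m³.
Q_w = (V·X)/(θ_c X_r) = 7192 × 2620 / (18.3 × 6910) = 149.0 m³/d.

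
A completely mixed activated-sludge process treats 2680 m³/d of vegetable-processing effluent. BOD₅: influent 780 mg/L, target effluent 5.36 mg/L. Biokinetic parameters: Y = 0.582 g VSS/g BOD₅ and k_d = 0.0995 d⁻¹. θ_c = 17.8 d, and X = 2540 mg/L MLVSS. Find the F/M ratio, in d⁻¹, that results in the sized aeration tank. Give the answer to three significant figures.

Steady-state biomass mass balance: V·X·(1 + k_d·θ_c) = Y·Q·(S₀ − S)·θ_c, so V = 0.582 × 2680 × (780 − 5.36) × 17.8 / [2540 × (1 + 0.0995 × 17.8)] = 2.15×10^7 / 7039 = 3056 m³.
F/M = Q·S₀ / (V·X) = 2680 × 780 / (3056 × 2540) = 0.2693 g BOD₅·(g VSS·d)⁻¹.

F/M ≈ 0.269 d⁻¹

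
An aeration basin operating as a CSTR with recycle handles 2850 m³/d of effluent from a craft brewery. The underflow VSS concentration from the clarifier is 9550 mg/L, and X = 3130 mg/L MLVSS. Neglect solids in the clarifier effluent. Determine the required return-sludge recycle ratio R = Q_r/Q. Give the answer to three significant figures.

R ≈ 0.488

R = Q_r/Q = X/(X_r − X) = 3130 / (9550 − 3130) = 0.4875.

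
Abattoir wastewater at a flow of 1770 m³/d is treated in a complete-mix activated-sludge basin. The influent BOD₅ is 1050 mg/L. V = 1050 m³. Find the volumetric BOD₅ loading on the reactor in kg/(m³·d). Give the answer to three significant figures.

L_v ≈ 1.77 kg BOD₅/(m³·d)

Applied BOD₅ load per unit volume = Q·S₀/V = (1770 × 1050/1000)/1050 = 1.770 kg BOD₅·m⁻³·d⁻¹.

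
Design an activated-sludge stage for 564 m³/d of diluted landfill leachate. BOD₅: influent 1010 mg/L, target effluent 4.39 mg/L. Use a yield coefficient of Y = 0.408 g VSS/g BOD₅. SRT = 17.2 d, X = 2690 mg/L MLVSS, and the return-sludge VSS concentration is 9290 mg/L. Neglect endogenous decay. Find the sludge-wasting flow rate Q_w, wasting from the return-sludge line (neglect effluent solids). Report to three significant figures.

Q_w ≈ 24.9 m³/d

Biomass mass balance (decay neglected): V·X = Y·Q·(S₀ − S)·θ_c, so V = 0.408 × 564 × (1010 − 4.39) × 17.2 / 2690 = 1480 m³.
θ_c = V·X/(Q_w·X_r) when wasting from the recycle, so Q_w = V·X/(θ_c·X_r) = 1480 × 2690 / (17.2 × 9290) = 24.91 m³/d.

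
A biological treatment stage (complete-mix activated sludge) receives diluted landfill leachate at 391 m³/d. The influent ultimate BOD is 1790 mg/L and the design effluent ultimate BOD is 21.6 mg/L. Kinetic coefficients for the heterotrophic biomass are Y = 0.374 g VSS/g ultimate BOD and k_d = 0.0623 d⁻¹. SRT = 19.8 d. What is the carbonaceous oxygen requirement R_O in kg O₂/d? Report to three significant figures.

Correct the yield for decay: Y_obs = Y/(1 + k_d θ_c) = 0.374 / (1 + 0.0623 × 19.8) = 0.374 / 2.234 = 0.1674.
Mass of ultimate BOD removed per day: Q(S₀ − S) = 391 × 1768 g/m³ = 691.4 kg/d.
Net sludge production P_X = 0.1674 × 691.4 = 115.8 kg VSS/d.
Carbonaceous O₂ demand = substrate oxidised − cell-mass equivalent = 691.4 − 1.42 × 115.8 = 527.0 kg O₂/d.

R_O ≈ 527 kg O₂/d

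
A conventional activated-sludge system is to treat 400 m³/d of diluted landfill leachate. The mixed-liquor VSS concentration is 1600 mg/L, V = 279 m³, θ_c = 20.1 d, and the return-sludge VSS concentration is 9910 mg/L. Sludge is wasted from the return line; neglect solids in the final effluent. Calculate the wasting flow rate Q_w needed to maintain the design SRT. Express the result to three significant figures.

Q_w = (V·X)/(θ_c X_r) = 279.0 × 1600 / (20.1 × 9910) = 2.241 m³/d.

Q_w ≈ 2.24 m³/d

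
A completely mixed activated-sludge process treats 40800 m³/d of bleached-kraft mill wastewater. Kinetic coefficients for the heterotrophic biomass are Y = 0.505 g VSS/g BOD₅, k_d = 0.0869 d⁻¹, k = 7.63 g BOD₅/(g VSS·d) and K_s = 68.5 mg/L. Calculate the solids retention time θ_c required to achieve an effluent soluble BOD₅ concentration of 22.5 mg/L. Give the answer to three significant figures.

θ_c ≈ 1.15 d

At the target effluent, Y k S/(K_s+S) = 0.505×7.63×22.5/91.00 = 0.9527 d⁻¹.
Then 1/θ_c = μ − k_d = 0.9527 − 0.0869 = 0.8658 d⁻¹, giving θ_c = 1.155 d.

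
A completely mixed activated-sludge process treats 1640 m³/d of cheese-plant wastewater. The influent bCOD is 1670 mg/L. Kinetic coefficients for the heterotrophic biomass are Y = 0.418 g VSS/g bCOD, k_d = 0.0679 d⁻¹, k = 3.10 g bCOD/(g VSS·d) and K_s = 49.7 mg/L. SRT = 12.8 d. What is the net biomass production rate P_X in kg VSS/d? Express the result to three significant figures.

P_X ≈ 610 kg VSS/d

Effluent substrate depends only on kinetics and SRT: S = K_s(1 + k_d θ_c) / [θ_c(Yk − k_d) − 1] = 49.7 × (1 + 0.0679 × 12.8) / [12.8 × (0.418 × 3.10 − 0.0679) − 1] = 92.90 / 14.72 = 6.312 mg/L.
Y_obs = Y / (1 + k_d θ_c) = 0.418 / (1 + 0.0679 × 12.8) = 0.418 / 1.869 = 0.2236.
Substrate removed = Q·(S₀ − S) = 1640 m³/d × (1670 − 6.31) g/m³ = 2.73×10^6 g/d = 2728 kg/d.
Biomass produced: P_X = Y_obs·Q·ΔS = 0.2236 × 2728 ≈ 610.2 kg VSS/d.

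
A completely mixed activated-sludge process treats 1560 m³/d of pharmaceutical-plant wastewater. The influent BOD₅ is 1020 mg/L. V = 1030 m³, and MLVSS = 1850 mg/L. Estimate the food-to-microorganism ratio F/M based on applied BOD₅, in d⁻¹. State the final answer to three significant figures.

F/M ≈ 0.835 d⁻¹

F/M = applied load / biomass = Q·S₀/(V·X) = 1560 × 1020 / (1030 × 1850) = 0.8351 d⁻¹.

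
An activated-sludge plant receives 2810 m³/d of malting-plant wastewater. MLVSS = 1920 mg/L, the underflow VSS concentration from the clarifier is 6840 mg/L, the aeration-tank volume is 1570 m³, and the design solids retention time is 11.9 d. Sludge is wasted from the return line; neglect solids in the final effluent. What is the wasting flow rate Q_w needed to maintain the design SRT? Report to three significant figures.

θ_c = V·X/(Q_w·X_r) when wasting from the recycle, so Q_w = V·X/(θ_c·X_r) = 1570 × 1920 / (11.9 × 6840) = 37.03 m³/d.

Q_w ≈ 37.0 m³/d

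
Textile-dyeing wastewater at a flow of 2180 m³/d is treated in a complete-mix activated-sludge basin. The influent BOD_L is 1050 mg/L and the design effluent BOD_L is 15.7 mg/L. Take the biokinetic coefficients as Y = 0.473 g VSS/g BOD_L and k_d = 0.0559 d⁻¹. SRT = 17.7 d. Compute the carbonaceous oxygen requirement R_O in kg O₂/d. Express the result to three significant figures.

R_O ≈ 1490 kg O₂/d

Y_obs = Y / (1 + k_d θ_c) = 0.473 / (1 + 0.0559 × 17.7) = 0.473 / 1.989 = 0.2378.
Mass of BOD_L removed per day: Q(S₀ − S) = 2180 × 1034 g/m³ = 2255 kg/d.
Net sludge production P_X = 0.2378 × 2255 = 536.1 kg VSS/d.
R_O = Q·ΔS − 1.42 P_X = 2255 − 761.2 = 1494 kg O₂/d.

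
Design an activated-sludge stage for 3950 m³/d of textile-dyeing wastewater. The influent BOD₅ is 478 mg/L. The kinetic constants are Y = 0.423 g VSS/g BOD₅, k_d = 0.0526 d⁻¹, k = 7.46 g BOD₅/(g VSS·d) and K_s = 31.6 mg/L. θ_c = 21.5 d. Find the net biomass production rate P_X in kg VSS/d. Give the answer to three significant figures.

P_X ≈ 374 kg VSS/d

For a completely mixed reactor with recycle the Lawrence–McCarty relation gives S = K_s·(1 + k_d·θ_c) / [θ_c·(Y·k − k_d) − 1] = 31.6 × (1 + 0.0526 × 21.5) / [21.5 × (0.423 × 7.46 − 0.0526) − 1] = 67.34 / 65.71 = 1.025 mg/L.
Correct the yield for decay: Y_obs = Y/(1 + k_d θ_c) = 0.423 / (1 + 0.0526 × 21.5) = 0.423 / 2.131 = 0.1985.
ΔS = 478 − 1.02 = 477.0 mg/L, so the substrate removal rate is 3950 × 477.0/1000 = 1884 kg BOD₅/d.
Net biomass production P_X = Y_obs × Q·(S₀ − S) = 0.1985 × 1884 = 374.0 kg VSS/d.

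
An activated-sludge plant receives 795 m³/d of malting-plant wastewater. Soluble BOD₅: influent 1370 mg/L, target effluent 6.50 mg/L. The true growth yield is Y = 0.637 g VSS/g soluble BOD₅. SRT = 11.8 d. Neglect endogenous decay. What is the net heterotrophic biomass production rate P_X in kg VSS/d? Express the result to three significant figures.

P_X ≈ 690 kg VSS/d

With endogenous decay neglected, the observed yield equals the true yield: Y_obs = Y = 0.637 g VSS/g soluble BOD₅.
Substrate removed = Q·(S₀ − S) = 795 m³/d × (1370 − 6.50) g/m³ = 1.08×10^6 g/d = 1084 kg/d.
P_X = Y_obs · Q(S₀ − S) = 0.6370 × 1084 = 690.5 kg VSS/d.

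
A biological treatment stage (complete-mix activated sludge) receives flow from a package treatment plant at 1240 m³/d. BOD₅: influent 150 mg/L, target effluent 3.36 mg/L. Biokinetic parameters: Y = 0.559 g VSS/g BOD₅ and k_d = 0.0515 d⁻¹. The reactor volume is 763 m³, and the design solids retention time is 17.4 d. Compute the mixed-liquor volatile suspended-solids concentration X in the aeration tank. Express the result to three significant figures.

Solving the biomass balance for X: X = Y Q (S₀−S) θ_c / [V (1+k_d θ_c)] = 0.559 × 1240 × (150 − 3.36) × 17.4 / [763 × (1 + 0.0515 × 17.4)] = 1223 mg/L.

X ≈ 1220 mg/L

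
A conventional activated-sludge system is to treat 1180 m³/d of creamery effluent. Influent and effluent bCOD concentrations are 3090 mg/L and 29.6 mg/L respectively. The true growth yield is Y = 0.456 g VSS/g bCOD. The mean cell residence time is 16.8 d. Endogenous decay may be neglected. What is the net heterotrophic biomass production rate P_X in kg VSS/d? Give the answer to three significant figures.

P_X ≈ 1650 kg VSS/d

With endogenous decay neglected, the observed yield equals the true yield: Y_obs = Y = 0.456 g VSS/g bCOD.
Mass of bCOD removed per day: Q(S₀ − S) = 1180 × 3060 g/m³ = 3611 kg/d.
Net biomass production P_X = Y_obs × Q·(S₀ − S) = 0.4560 × 3611 = 1647 kg VSS/d.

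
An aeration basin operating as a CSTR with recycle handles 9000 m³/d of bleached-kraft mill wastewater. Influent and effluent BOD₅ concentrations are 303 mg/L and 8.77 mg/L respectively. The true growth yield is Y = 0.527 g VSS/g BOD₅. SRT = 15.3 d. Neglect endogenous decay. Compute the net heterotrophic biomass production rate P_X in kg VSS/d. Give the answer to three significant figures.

No decay correction is needed, so Y_obs = Y = 0.527.
ΔS = 303 − 8.77 = 294.2 mg/L, so the substrate removal rate is 9000 × 294.2/1000 = 2648 kg BOD₅/d.
P_X = Y_obs · Q(S₀ − S) = 0.5270 × 2648 = 1396 kg VSS/d.

P_X ≈ 1400 kg VSS/d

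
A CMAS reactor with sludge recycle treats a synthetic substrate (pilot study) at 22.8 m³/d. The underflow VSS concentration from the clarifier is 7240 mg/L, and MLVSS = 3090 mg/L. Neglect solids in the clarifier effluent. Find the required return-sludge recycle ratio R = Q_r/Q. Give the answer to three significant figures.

R = Q_r/Q = X/(X_r − X) = 3090 / (7240 − 3090) = 0.7446.

R ≈ 0.745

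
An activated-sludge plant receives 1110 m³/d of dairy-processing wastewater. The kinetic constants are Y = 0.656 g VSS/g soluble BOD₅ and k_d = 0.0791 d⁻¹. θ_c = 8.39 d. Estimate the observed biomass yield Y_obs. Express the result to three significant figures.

Correct the yield for decay: Y_obs = Y/(1 + k_d θ_c) = 0.656 / (1 + 0.0791 × 8.39) = 0.656 / 1.664 = 0.3943.

Y_obs ≈ 0.394 g VSS/g soluble BOD₅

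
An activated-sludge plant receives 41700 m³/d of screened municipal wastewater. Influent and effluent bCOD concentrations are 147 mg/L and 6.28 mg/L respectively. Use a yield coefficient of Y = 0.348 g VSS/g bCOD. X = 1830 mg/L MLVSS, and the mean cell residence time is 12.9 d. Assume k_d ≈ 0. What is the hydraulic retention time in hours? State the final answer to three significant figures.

τ ≈ 8.28 h

With k_d = 0 the design equation reduces to V = Y Q (S₀−S) θ_c / X = 0.348 × 41700 × (147 − 6.28) × 12.9 / 1830 = 14395 m³.
τ = V/Q = 14395/41700 = 0.3452 d, or 8.285 h.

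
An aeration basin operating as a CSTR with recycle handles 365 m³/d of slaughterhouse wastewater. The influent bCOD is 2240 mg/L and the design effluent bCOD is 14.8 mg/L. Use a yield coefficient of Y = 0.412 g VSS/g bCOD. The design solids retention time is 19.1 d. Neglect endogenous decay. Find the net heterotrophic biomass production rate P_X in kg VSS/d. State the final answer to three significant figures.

P_X ≈ 335 kg VSS/d

With endogenous decay neglected, the observed yield equals the true yield: Y_obs = Y = 0.412 g VSS/g bCOD.
Mass of bCOD removed per day: Q(S₀ − S) = 365 × 2225 g/m³ = 812.2 kg/d.
Net biomass production P_X = Y_obs × Q·(S₀ − S) = 0.4120 × 812.2 = 334.6 kg VSS/d.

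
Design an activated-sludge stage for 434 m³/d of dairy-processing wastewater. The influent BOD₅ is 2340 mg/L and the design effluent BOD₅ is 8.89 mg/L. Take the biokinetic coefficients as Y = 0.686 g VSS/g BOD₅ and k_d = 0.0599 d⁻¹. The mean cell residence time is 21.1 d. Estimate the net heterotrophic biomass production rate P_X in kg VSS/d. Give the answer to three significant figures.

P_X ≈ 307 kg VSS/d

Y_obs = Y / (1 + k_d θ_c) = 0.686 / (1 + 0.0599 × 21.1) = 0.686 / 2.264 = 0.3030.
ΔS = 2340 − 8.89 = 2331 mg/L, so the substrate removal rate is 434 × 2331/1000 = 1012 kg BOD₅/d.
Net biomass production P_X = Y_obs × Q·(S₀ − S) = 0.3030 × 1012 = 306.6 kg VSS/d.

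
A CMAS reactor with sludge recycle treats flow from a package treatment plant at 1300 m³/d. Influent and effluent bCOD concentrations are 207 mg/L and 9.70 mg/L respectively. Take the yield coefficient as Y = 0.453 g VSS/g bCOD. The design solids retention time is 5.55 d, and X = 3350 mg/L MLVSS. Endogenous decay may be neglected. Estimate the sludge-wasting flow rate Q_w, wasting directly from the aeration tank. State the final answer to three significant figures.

Q_w ≈ 34.7 m³/d

Biomass mass balance (decay neglected): V·X = Y·Q·(S₀ − S)·θ_c, so V = 0.453 × 1300 × (207 − 9.70) × 5.55 / 3350 = 192.5 m³.
Wasting from the aeration tank: Q_w = V / θ_c = 192.5 / 5.55 = 34.68 m³/d.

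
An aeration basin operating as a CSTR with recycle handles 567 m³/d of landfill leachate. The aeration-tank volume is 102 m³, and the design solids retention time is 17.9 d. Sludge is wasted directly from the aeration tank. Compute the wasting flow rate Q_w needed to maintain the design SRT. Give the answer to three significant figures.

Q_w ≈ 5.70 m³/d

Wasting from the aeration tank: Q_w = V / θ_c = 102.0 / 17.9 = 5.698 m³/d.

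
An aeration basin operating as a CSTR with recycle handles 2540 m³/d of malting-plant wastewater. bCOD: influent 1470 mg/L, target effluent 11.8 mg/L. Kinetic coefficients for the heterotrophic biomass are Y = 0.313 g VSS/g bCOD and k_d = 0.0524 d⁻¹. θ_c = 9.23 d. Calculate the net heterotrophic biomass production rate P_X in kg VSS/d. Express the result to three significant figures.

P_X ≈ 781 kg VSS/d

Observed yield with endogenous decay: Y_obs = Y / (1 + k_d·θ_c) = 0.313 / (1 + 0.0524 × 9.23) = 0.313 / 1.484 = 0.2110 g VSS/g bCOD.
Substrate removed = Q·(S₀ − S) = 2540 m³/d × (1470 − 11.8) g/m³ = 3.7×10^6 g/d = 3704 kg/d.
So the net sludge growth is P_X = 0.2110 × 3704 = 781.4 kg VSS/d.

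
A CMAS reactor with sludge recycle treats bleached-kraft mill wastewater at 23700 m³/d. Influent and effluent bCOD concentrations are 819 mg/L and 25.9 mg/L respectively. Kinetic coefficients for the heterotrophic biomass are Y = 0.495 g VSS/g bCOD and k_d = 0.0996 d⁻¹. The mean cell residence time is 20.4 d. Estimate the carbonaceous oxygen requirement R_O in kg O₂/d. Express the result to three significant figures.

Observed yield with endogenous decay: Y_obs = Y / (1 + k_d·θ_c) = 0.495 / (1 + 0.0996 × 20.4) = 0.495 / 3.032 = 0.1633 g VSS/g bCOD.
Mass of bCOD removed per day: Q(S₀ − S) = 23700 × 793.1 g/m³ = 18796 kg/d.
Net sludge production P_X = 0.1633 × 18796 = 3069 kg VSS/d.
R_O = Q·(S₀ − S) − 1.42·P_X = 18796 − 1.42 × 3069 = 14439 kg O₂/d.

R_O ≈ 14400 kg O₂/d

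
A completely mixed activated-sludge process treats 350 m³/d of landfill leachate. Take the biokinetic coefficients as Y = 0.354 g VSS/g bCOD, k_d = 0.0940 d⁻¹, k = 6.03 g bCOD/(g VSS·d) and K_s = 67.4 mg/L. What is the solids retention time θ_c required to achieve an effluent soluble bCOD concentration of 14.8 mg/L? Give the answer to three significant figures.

θ_c ≈ 3.44 d

At the target effluent, Y k S/(K_s+S) = 0.354×6.03×14.8/82.20 = 0.3843 d⁻¹.
Then 1/θ_c = μ − k_d = 0.3843 − 0.0940 = 0.2903 d⁻¹, giving θ_c = 3.444 d.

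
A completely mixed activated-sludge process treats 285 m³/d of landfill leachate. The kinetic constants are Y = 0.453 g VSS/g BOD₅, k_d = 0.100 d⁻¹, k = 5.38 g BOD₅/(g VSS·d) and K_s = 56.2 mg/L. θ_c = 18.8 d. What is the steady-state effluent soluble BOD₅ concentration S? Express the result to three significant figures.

From the Monod/SRT balance for a CMAS, S = K_s·(1+k_d θ_c)/[θ_c·(Y k − k_d) − 1] = 56.2 × (1 + 0.100 × 18.8) / [18.8 × (0.453 × 5.38 − 0.100) − 1] = 161.9 / 42.94 = 3.770 mg/L.

S ≈ 3.77 mg/L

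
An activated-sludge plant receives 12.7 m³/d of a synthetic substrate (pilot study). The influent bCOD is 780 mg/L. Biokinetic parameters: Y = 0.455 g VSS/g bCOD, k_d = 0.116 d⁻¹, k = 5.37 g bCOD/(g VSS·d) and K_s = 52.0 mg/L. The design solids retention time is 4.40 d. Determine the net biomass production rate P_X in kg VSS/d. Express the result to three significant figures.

Effluent substrate depends only on kinetics and SRT: S = K_s(1 + k_d θ_c) / [θ_c(Yk − k_d) − 1] = 52.0 × (1 + 0.116 × 4.40) / [4.40 × (0.455 × 5.37 − 0.116) − 1] = 78.54 / 9.240 = 8.500 mg/L.
Y_obs = Y / (1 + k_d θ_c) = 0.455 / (1 + 0.116 × 4.40) = 0.455 / 1.510 = 0.3012.
Mass of bCOD removed per day: Q(S₀ − S) = 12.7 × 771.5 g/m³ = 9.798 kg/d.
So the net sludge growth is P_X = 0.3012 × 9.798 = 2.952 kg VSS/d.

P_X ≈ 2.95 kg VSS/d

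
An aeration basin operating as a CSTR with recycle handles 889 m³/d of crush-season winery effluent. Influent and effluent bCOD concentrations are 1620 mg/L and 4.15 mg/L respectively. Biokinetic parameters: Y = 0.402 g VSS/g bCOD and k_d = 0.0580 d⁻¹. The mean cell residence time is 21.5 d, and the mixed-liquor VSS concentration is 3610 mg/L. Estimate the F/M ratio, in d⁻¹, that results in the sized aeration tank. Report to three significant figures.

F/M ≈ 0.261 d⁻¹

Rearranging the biomass balance for a CMAS with decay, V = Y·Q·ΔS·θ_c / [X·(1+k_d θ_c)] = 0.402 × 889 × (1620 − 4.15) × 21.5 / [3610 × (1 + 0.0580 × 21.5)] = 1.24×10^7 / 8112 = 1531 m³.
F/M = Q·S₀ / (V·X) = 889 × 1620 / (1531 × 3610) = 0.2606 g bCOD·(g VSS·d)⁻¹.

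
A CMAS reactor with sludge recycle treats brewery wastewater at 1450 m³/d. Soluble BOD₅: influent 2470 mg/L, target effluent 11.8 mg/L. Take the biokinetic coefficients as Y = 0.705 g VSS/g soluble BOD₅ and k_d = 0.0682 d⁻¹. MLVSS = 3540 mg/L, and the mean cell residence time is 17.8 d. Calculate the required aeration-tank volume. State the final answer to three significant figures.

V ≈ 5710 m³

Steady-state biomass mass balance: V·X·(1 + k_d·θ_c) = Y·Q·(S₀ − S)·θ_c, so V = 0.705 × 1450 × (2470 − 11.8) × 17.8 / [3540 × (1 + 0.0682 × 17.8)] = 4.47×10^7 / 7837 = 5707 m³.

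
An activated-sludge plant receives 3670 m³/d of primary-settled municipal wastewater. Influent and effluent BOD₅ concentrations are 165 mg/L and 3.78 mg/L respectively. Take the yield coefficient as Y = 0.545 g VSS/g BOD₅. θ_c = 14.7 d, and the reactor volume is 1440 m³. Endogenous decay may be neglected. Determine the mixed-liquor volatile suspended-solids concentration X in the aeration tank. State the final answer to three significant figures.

X ≈ 3290 mg/L

X = Y·Q·ΔS·θ_c / V = 0.545 × 3670 × (165 − 3.78) × 14.7 / 1440 = 3292 mg/L.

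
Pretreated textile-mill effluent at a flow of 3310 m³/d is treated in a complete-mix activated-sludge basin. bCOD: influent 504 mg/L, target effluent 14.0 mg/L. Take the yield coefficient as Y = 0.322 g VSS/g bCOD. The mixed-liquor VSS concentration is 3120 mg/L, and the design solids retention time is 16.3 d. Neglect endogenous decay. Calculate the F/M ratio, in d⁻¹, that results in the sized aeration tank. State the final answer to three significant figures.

Biomass mass balance (decay neglected): V·X = Y·Q·(S₀ − S)·θ_c, so V = 0.322 × 3310 × (504 − 14.0) × 16.3 / 3120 = 2728 m³.
F/M = applied load / biomass = Q·S₀/(V·X) = 3310 × 504 / (2728 × 3120) = 0.1960 d⁻¹.

F/M ≈ 0.196 d⁻¹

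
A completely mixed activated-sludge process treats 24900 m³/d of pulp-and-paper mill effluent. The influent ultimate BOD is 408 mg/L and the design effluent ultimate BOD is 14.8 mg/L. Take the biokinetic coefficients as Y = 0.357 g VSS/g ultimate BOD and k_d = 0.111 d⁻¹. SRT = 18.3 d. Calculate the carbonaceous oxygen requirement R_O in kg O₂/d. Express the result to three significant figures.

Y_obs = Y / (1 + k_d θ_c) = 0.357 / (1 + 0.111 × 18.3) = 0.357 / 3.031 = 0.1178.
Q·(S₀ − S) = 24900 × (408 − 14.8) × 10⁻³ = 9791 kg/d removed.
P_X = Y_obs·Q·(S₀ − S) = 0.1178 × 9791 = 1153 kg VSS/d.
R_O = Q·ΔS − 1.42 P_X = 9791 − 1637 = 8153 kg O₂/d.

R_O ≈ 8150 kg O₂/d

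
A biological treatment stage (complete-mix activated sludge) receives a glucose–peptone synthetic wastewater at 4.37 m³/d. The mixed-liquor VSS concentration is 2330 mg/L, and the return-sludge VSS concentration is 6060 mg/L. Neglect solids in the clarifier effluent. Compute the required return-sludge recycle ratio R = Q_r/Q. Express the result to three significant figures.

Mass balance around the secondary clarifier (neglecting effluent solids): R = X / (X_r − X) = 2330 / (6060 − 2330) = 0.6247.

R ≈ 0.625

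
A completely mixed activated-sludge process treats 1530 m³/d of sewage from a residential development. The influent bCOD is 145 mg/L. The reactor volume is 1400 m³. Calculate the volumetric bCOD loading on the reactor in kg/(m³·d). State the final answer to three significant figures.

L_v ≈ 0.158 kg bCOD/(m³·d)

L_v = Q S₀ / V = 1530 × 145 × 10⁻³ / 1400 = 0.1585 kg/(m³·d).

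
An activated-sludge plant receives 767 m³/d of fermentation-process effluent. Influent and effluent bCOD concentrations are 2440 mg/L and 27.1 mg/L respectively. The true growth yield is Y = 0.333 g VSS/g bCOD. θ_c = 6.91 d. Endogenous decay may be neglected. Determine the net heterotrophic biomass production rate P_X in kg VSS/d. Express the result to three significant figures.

P_X ≈ 616 kg VSS/d

With endogenous decay neglected, the observed yield equals the true yield: Y_obs = Y = 0.333 g VSS/g bCOD.
ΔS = 2440 − 27.1 = 2413 mg/L, so the substrate removal rate is 767 × 2413/1000 = 1851 kg bCOD/d.
P_X = Y_obs · Q(S₀ − S) = 0.3330 × 1851 = 616.3 kg VSS/d.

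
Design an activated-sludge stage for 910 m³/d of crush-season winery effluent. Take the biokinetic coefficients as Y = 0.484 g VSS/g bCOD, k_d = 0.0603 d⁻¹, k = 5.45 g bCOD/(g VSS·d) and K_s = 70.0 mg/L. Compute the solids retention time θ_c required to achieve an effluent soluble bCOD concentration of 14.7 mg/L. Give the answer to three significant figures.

θ_c ≈ 2.52 d

From 1/θ_c = Y·k·S/(K_s + S) − k_d: Y·k·S/(K_s+S) = 0.484 × 5.45 × 14.7 / (70.0 + 14.7) = 0.4578 d⁻¹.
Then 1/θ_c = μ − k_d = 0.4578 − 0.0603 = 0.3975 d⁻¹, giving θ_c = 2.516 d.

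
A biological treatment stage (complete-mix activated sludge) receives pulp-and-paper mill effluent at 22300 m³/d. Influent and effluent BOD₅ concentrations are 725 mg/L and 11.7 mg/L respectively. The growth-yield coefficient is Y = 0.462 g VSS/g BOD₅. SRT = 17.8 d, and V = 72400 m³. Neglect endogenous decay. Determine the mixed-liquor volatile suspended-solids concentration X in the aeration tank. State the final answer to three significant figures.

Without decay, X = Y Q (S₀−S) θ_c / V = 0.462 × 22300 × (725 − 11.7) × 17.8 / 72400 = 1807 mg/L.

X ≈ 1810 mg/L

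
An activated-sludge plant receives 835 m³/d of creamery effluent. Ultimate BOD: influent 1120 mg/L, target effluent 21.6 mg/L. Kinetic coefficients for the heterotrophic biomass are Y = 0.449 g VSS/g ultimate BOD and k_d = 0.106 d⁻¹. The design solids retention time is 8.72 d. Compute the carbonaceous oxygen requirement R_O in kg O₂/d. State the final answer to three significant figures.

The observed yield is Y_obs = Y/(1 + k_d·θ_c) = 0.449 / (1 + 0.106 × 8.72) = 0.449 / 1.924 = 0.2333 g VSS per g ultimate BOD removed.
Q·(S₀ − S) = 835 × (1120 − 21.6) × 10⁻³ = 917.2 kg/d removed.
Biomass synthesised: P_X = Y_obs × 917.2 = 214.0 kg VSS/d.
R_O = Q·(S₀ − S) − 1.42·P_X = 917.2 − 1.42 × 214.0 = 613.3 kg O₂/d.

R_O ≈ 613 kg O₂/d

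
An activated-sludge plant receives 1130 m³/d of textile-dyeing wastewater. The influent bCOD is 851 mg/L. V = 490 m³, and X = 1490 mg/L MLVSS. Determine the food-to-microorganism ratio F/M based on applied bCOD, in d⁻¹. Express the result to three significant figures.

F/M ≈ 1.32 d⁻¹

F/M = Q·S₀ / (V·X) = 1130 × 851 / (490.0 × 1490) = 1.317 g bCOD·(g VSS·d)⁻¹.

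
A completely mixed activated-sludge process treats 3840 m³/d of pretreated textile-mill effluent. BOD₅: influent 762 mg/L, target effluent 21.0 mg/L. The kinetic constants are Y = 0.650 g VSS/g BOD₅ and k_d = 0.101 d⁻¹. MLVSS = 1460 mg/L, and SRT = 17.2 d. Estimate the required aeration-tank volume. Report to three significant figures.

V ≈ 7960 m³

Rearranging the biomass balance for a CMAS with decay, V = Y·Q·ΔS·θ_c / [X·(1+k_d θ_c)] = 0.650 × 3840 × (762 − 21.0) × 17.2 / [1460 × (1 + 0.101 × 17.2)] = 3.18×10^7 / 3996 = 7960 m³.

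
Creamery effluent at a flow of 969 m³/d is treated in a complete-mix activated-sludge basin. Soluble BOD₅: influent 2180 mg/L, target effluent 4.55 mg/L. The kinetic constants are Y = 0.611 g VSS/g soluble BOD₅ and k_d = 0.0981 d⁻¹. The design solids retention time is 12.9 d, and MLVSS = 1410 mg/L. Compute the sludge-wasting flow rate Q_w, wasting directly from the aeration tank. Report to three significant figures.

Q_w ≈ 403 m³/d

Steady-state biomass mass balance: V·X·(1 + k_d·θ_c) = Y·Q·(S₀ − S)·θ_c, so V = 0.611 × 969 × (2180 − 4.55) × 12.9 / [1410 × (1 + 0.0981 × 12.9)] = 1.66×10^7 / 3194 = 5201 m³.
For wasting at MLVSS concentration, Q_w = V/θ_c = 5201/12.9 = 403.2 m³/d.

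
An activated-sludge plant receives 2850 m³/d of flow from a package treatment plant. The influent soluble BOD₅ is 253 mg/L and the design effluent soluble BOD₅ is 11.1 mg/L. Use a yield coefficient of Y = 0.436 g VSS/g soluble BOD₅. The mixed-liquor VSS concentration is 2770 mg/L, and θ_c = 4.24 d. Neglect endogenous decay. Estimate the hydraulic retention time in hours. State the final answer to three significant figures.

With k_d = 0 the design equation reduces to V = Y Q (S₀−S) θ_c / X = 0.436 × 2850 × (253 − 11.1) × 4.24 / 2770 = 460.1 m³.
Hydraulic retention time τ = V/Q = 460.1 / 2850 = 0.1614 d = 3.875 h.

τ ≈ 3.87 h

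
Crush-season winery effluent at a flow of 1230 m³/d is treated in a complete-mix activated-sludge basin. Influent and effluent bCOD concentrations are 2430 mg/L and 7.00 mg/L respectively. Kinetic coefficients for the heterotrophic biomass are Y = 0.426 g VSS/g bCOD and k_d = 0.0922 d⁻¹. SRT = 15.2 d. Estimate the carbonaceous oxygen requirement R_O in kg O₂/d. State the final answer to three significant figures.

Observed yield with endogenous decay: Y_obs = Y / (1 + k_d·θ_c) = 0.426 / (1 + 0.0922 × 15.2) = 0.426 / 2.401 = 0.1774 g VSS/g bCOD.
Substrate removed = Q·(S₀ − S) = 1230 m³/d × (2430 − 7.00) g/m³ = 2.98×10^6 g/d = 2980 kg/d.
P_X = Y_obs·Q·(S₀ − S) = 0.1774 × 2980 = 528.7 kg VSS/d.
R_O = Q·(S₀ − S) − 1.42·P_X = 2980 − 1.42 × 528.7 = 2230 kg O₂/d.

R_O ≈ 2230 kg O₂/d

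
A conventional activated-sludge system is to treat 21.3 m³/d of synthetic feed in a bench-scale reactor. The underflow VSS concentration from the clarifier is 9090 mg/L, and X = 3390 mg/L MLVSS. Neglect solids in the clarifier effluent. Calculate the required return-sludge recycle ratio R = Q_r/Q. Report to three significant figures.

R = Q_r/Q = X/(X_r − X) = 3390 / (9090 − 3390) = 0.5947.

R ≈ 0.595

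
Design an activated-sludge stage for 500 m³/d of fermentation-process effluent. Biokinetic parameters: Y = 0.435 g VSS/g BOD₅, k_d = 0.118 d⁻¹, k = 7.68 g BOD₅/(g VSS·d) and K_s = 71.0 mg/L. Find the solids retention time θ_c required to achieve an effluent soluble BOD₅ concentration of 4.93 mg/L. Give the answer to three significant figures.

θ_c ≈ 10.1 d

From 1/θ_c = Y·k·S/(K_s + S) − k_d: Y·k·S/(K_s+S) = 0.435 × 7.68 × 4.93 / (71.0 + 4.93) = 0.2169 d⁻¹.
1/θ_c = 0.2169 − 0.118 = 0.09891 d⁻¹, so θ_c = 10.11 d.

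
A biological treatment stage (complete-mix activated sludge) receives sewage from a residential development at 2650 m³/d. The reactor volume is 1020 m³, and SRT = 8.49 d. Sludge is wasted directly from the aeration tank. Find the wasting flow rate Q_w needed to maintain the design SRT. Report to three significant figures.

With mixed-liquor wasting, θ_c = V/Q_w, so Q_w = V/θ_c = 1020/8.49 = 120.1 m³/d.

Q_w ≈ 120 m³/d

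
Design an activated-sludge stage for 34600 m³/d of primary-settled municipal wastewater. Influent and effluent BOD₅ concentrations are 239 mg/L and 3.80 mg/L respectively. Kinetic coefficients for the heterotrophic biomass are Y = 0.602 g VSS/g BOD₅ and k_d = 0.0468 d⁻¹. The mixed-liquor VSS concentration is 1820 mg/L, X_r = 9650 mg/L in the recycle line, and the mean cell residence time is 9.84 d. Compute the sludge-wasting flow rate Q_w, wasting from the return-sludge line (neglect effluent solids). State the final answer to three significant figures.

Steady-state biomass mass balance: V·X·(1 + k_d·θ_c) = Y·Q·(S₀ − S)·θ_c, so V = 0.602 × 34600 × (239 − 3.80) × 9.84 / [1820 × (1 + 0.0468 × 9.84)] = 4.82×10^7 / 2658 = 18135 m³.
θ_c = V·X/(Q_w·X_r) when wasting from the recycle, so Q_w = V·X/(θ_c·X_r) = 18135 × 1820 / (9.84 × 9650) = 347.6 m³/d.

Q_w ≈ 348 m³/d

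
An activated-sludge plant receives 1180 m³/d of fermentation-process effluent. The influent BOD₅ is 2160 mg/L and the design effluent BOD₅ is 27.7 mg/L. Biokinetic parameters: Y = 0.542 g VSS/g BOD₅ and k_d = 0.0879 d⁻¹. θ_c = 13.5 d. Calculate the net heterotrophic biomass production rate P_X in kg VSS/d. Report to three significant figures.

Observed yield with endogenous decay: Y_obs = Y / (1 + k_d·θ_c) = 0.542 / (1 + 0.0879 × 13.5) = 0.542 / 2.187 = 0.2479 g VSS/g BOD₅.
ΔS = 2160 − 27.7 = 2132 mg/L, so the substrate removal rate is 1180 × 2132/1000 = 2516 kg BOD₅/d.
Biomass produced: P_X = Y_obs·Q·ΔS = 0.2479 × 2516 ≈ 623.7 kg VSS/d.

P_X ≈ 624 kg VSS/d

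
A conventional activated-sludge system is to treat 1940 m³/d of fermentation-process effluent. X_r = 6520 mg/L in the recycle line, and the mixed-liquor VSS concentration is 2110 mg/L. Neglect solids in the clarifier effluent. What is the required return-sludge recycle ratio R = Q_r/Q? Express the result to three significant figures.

R ≈ 0.478

R = Q_r/Q = X/(X_r − X) = 2110 / (6520 − 2110) = 0.4785.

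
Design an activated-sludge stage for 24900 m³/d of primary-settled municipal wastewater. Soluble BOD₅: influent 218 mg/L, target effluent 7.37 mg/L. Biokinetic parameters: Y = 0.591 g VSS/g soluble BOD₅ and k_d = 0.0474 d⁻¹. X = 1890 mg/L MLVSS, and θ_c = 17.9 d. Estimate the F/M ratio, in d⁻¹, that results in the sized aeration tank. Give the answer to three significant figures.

F/M ≈ 0.181 d⁻¹

From the SRT design equation V = Y Q (S₀−S) θ_c / [X (1 + k_d θ_c)] = 0.591 × 24900 × (218 − 7.37) × 17.9 / [1890 × (1 + 0.0474 × 17.9)] = 5.55×10^7 / 3494 = 15881 m³.
Food-to-microorganism ratio F/M = Q S₀ / (V X) = 24900 × 218 / (15881 × 1890) = 0.1808 d⁻¹.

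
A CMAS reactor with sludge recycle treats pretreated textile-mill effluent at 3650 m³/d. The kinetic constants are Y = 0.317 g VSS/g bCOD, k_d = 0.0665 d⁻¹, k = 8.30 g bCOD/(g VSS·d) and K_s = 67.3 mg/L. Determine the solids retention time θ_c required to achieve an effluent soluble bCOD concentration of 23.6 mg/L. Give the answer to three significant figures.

θ_c ≈ 1.62 d

At the target effluent, Y k S/(K_s+S) = 0.317×8.30×23.6/90.90 = 0.6831 d⁻¹.
Then 1/θ_c = μ − k_d = 0.6831 − 0.0665 = 0.6166 d⁻¹, giving θ_c = 1.622 d.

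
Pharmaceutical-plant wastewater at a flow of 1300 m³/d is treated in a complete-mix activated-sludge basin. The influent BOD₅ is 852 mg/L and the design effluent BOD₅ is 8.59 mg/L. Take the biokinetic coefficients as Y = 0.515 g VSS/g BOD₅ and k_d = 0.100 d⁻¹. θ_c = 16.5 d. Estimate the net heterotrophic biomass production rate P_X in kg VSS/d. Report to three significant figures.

P_X ≈ 213 kg VSS/d

Correct the yield for decay: Y_obs = Y/(1 + k_d θ_c) = 0.515 / (1 + 0.100 × 16.5) = 0.515 / 2.650 = 0.1943.
Mass of BOD₅ removed per day: Q(S₀ − S) = 1300 × 843.4 g/m³ = 1096 kg/d.
P_X = Y_obs · Q(S₀ − S) = 0.1943 × 1096 = 213.1 kg VSS/d.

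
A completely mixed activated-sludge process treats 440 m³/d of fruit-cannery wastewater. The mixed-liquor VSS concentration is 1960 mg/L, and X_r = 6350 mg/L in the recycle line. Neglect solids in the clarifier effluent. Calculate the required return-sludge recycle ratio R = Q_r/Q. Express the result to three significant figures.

R ≈ 0.446

R = Q_r/Q = X/(X_r − X) = 1960 / (6350 − 1960) = 0.4465.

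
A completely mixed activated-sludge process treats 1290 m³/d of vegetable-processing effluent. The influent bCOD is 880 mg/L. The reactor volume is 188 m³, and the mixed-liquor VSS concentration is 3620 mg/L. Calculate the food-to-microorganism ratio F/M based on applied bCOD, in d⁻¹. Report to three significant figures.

F/M ≈ 1.67 d⁻¹

F/M = Q·S₀ / (V·X) = 1290 × 880 / (188.0 × 3620) = 1.668 g bCOD·(g VSS·d)⁻¹.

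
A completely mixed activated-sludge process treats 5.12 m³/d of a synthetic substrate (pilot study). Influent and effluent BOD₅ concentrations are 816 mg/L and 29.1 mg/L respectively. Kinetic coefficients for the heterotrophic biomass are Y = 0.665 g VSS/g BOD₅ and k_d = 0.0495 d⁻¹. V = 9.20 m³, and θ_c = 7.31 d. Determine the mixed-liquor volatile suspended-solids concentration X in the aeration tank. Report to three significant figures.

X ≈ 1560 mg/L

X = Y·Q·ΔS·θ_c / [V·(1 + k_d θ_c)] = 0.665 × 5.12 × (816 − 29.1) × 7.31 / [9.20 × (1 + 0.0495 × 7.31)] = 1563 mg/L.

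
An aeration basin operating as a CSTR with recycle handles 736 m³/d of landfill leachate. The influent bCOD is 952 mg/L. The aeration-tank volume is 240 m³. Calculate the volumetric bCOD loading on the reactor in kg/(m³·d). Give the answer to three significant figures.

L_v ≈ 2.92 kg bCOD/(m³·d)

Applied bCOD load per unit volume = Q·S₀/V = (736 × 952/1000)/240.0 = 2.919 kg bCOD·m⁻³·d⁻¹.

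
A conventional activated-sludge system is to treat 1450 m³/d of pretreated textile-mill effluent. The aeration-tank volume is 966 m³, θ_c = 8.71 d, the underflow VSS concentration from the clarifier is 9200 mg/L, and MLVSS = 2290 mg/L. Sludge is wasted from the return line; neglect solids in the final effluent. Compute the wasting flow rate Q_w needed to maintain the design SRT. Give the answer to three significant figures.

Q_w ≈ 27.6 m³/d

Wasting from the return line (neglecting effluent solids): Q_w = V·X / (θ_c·X_r) = 966.0 × 2290 / (8.71 × 9200) = 27.61 m³/d.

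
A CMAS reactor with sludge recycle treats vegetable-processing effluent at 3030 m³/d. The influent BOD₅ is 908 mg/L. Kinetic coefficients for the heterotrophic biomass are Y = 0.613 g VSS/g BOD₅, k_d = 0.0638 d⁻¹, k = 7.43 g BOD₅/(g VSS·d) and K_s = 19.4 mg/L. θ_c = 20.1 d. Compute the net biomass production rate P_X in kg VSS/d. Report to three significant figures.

From the Monod/SRT balance for a CMAS, S = K_s·(1+k_d θ_c)/[θ_c·(Y k − k_d) − 1] = 19.4 × (1 + 0.0638 × 20.1) / [20.1 × (0.613 × 7.43 − 0.0638) − 1] = 44.28 / 89.26 = 0.4960 mg/L.
Correct the yield for decay: Y_obs = Y/(1 + k_d θ_c) = 0.613 / (1 + 0.0638 × 20.1) = 0.613 / 2.282 = 0.2686.
Substrate removed = Q·(S₀ − S) = 3030 m³/d × (908 − 0.496) g/m³ = 2.75×10^6 g/d = 2750 kg/d.
P_X = Y_obs · Q(S₀ − S) = 0.2686 × 2750 = 738.5 kg VSS/d.

P_X ≈ 739 kg VSS/d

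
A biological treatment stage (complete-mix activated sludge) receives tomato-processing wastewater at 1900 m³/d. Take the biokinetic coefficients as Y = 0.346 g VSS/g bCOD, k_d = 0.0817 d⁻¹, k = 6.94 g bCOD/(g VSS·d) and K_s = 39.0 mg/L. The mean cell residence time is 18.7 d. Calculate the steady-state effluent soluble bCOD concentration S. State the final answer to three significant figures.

S ≈ 2.33 mg/L

For a completely mixed reactor with recycle the Lawrence–McCarty relation gives S = K_s·(1 + k_d·θ_c) / [θ_c·(Y·k − k_d) − 1] = 39.0 × (1 + 0.0817 × 18.7) / [18.7 × (0.346 × 6.94 − 0.0817) − 1] = 98.58 / 42.38 = 2.326 mg/L.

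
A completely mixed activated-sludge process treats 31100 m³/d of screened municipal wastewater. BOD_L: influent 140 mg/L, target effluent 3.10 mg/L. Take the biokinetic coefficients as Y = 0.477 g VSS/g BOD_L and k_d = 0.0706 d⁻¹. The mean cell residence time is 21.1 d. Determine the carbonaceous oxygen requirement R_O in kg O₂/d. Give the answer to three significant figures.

Y_obs = Y / (1 + k_d θ_c) = 0.477 / (1 + 0.0706 × 21.1) = 0.477 / 2.490 = 0.1916.
Substrate removed = Q·(S₀ − S) = 31100 m³/d × (140 − 3.10) g/m³ = 4.26×10^6 g/d = 4258 kg/d.
P_X = Y_obs·Q·(S₀ − S) = 0.1916 × 4258 = 815.7 kg VSS/d.
R_O = Q·(S₀ − S) − 1.42·P_X = 4258 − 1.42 × 815.7 = 3099 kg O₂/d.

R_O ≈ 3100 kg O₂/d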